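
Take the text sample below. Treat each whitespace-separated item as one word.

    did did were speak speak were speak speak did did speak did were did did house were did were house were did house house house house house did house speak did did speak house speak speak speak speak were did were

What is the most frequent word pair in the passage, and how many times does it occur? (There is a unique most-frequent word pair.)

"speak speak", 5 times

Bigram frequencies (highest first):
  speak speak: 5
  did did: 4
  did were: 4
  were did: 4
  house house: 4
  speak did: 3
  … (9 more, each ≤ 3)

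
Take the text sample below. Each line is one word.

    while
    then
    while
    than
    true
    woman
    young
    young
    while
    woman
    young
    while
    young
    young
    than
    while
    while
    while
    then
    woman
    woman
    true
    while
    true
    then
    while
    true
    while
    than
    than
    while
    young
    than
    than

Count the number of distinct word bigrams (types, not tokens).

20

34 tokens → 33 bigram windows in total.
Repeated bigrams (each contributes count−1 duplicates):
  than than: 2
  than while: 2
  then while: 2
  true while: 2
  while than: 2
  while then: 2
  while true: 2
  while while: 2
  … (5 more repeated)
13 duplicate windows → 33 − 13 = 20 distinct.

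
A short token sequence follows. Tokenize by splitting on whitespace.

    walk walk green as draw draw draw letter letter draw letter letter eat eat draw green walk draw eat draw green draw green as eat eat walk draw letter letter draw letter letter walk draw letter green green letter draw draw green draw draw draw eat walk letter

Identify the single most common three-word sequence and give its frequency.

"draw letter letter", 4 times

Trigram frequencies (highest first):
  draw letter letter: 4
  draw draw draw: 2
  letter letter draw: 2
  letter draw letter: 2
  eat draw green: 2
  draw green draw: 2
  … (31 more, each ≤ 2)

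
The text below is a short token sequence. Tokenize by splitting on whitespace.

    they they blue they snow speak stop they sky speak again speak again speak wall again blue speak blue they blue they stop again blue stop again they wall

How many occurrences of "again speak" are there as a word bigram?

Scanning the 28 overlapping bigram windows for "again speak":
  position 11–12: again speak
  position 13–14: again speak

2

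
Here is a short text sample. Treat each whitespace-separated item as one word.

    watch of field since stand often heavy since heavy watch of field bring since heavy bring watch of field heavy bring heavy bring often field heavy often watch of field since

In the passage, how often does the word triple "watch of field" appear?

4

Scanning the 29 overlapping trigram windows for "watch of field":
  position 1–3: watch of field
  position 10–12: watch of field
  position 17–19: watch of field
  position 28–30: watch of field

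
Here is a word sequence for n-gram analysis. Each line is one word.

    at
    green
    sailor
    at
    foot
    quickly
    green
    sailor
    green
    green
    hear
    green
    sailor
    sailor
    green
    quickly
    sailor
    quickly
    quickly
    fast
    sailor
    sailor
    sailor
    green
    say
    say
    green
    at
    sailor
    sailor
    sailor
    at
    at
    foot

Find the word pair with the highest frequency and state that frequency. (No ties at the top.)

"sailor sailor", 5 times

Bigram frequencies (highest first):
  sailor sailor: 5
  green sailor: 3
  sailor green: 3
  sailor at: 2
  at foot: 2
  at green: 1
  … (17 more, each ≤ 1)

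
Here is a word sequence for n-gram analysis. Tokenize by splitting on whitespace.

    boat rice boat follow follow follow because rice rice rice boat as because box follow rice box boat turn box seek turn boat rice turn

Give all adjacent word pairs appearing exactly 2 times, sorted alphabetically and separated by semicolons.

Bigram counts meeting the condition (exactly 2 times):
  boat rice: 2
  follow follow: 2
  rice boat: 2
  rice rice: 2

boat rice; follow follow; rice boat; rice rice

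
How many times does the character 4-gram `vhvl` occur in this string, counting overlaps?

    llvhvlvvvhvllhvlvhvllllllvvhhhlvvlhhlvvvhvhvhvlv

Sliding a length-4 window over the 48 characters (45 positions):
  position 3–6: vhvl
  position 9–12: vhvl
  position 17–20: vhvl
  position 44–47: vhvl

4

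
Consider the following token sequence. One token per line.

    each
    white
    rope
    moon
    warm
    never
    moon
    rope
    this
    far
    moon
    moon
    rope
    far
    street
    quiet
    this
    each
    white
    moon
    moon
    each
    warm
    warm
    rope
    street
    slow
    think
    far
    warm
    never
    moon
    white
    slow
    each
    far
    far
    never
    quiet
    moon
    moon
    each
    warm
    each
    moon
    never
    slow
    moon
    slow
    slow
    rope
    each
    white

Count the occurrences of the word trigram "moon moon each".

2

Scanning the 51 overlapping trigram windows for "moon moon each":
  position 20–22: moon moon each
  position 40–42: moon moon each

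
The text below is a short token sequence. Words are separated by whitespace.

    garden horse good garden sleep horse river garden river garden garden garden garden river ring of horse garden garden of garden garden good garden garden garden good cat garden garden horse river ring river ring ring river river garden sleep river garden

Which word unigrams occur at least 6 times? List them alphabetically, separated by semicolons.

Unigram counts meeting the condition (at least 6 times):
  garden: 18
  river: 8

garden; river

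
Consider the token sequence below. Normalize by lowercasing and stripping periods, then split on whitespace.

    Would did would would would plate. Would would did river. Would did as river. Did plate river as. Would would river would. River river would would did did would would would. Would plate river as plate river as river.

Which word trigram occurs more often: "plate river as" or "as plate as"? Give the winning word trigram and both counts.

"plate river as": 3 occurrences
"as plate as": 0 occurrences

"plate river as" (3 vs 0)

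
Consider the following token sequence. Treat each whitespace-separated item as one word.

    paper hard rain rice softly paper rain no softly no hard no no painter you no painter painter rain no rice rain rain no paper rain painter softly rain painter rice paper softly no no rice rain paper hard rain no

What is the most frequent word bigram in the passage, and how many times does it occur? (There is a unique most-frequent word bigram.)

"rain no", 4 times

Bigram frequencies (highest first):
  rain no: 4
  paper hard: 2
  hard rain: 2
  paper rain: 2
  softly no: 2
  no no: 2
  … (22 more, each ≤ 2)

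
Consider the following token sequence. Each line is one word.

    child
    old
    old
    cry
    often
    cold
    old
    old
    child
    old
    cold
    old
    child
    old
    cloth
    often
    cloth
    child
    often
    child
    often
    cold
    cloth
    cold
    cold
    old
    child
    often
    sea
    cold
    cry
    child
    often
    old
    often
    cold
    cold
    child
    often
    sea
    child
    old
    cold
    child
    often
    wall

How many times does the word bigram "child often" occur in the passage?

Scanning the 45 overlapping bigram windows for "child often":
  position 18–19: child often
  position 20–21: child often
  position 27–28: child often
  position 32–33: child often
  position 38–39: child often
  position 44–45: child often

6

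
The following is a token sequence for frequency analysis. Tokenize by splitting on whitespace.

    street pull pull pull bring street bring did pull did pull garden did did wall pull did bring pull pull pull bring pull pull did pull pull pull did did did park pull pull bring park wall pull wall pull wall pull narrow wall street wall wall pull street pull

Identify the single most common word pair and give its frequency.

Bigram frequencies (highest first):
  pull pull: 8
  wall pull: 5
  pull did: 4
  pull bring: 3
  did pull: 3
  did did: 3
  … (20 more, each ≤ 2)

"pull pull", 8 times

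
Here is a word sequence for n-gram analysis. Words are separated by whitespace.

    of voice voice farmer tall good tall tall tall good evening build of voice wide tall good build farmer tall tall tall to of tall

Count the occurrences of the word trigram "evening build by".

Scanning the 23 overlapping trigram windows for "evening build by":
  (none found)

0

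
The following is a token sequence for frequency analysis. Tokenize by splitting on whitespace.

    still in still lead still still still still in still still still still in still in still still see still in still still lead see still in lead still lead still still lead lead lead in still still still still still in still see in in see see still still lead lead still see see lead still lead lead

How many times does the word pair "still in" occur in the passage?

7

Scanning the 58 overlapping bigram windows for "still in":
  position 1–2: still in
  position 8–9: still in
  position 13–14: still in
  position 15–16: still in
  position 20–21: still in
  position 26–27: still in
  position 41–42: still in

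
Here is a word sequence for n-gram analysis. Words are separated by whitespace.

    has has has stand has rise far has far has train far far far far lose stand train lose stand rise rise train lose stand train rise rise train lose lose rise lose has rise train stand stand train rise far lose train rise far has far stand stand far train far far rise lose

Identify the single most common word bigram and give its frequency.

Bigram frequencies (highest first):
  far far: 4
  rise far: 3
  far has: 3
  lose stand: 3
  stand train: 3
  train lose: 3
  … (23 more, each ≤ 3)

"far far", 4 times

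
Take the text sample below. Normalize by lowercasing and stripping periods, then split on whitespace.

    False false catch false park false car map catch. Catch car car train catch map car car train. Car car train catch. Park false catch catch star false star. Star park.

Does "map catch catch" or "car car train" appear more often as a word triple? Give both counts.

"map catch catch": 1 occurrence
"car car train": 3 occurrences

"car car train" (3 vs 1)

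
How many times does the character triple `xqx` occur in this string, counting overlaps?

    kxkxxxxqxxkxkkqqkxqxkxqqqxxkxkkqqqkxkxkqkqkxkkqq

Sliding a length-3 window over the 48 characters (46 positions):
  position 7–9: xqx
  position 18–20: xqx

2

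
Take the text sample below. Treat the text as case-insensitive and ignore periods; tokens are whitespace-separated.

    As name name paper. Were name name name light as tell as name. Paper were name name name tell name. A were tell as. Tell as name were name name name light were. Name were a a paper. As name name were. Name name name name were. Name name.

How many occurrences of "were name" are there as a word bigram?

6

Scanning the 48 overlapping bigram windows for "were name":
  position 5–6: were name
  position 15–16: were name
  position 28–29: were name
  position 33–34: were name
  position 42–43: were name
  position 47–48: were name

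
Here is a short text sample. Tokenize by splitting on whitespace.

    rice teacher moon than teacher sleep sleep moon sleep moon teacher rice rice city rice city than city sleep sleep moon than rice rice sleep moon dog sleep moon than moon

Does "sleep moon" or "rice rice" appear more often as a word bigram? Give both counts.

"sleep moon" (5 vs 2)

"sleep moon": 5 occurrences
"rice rice": 2 occurrences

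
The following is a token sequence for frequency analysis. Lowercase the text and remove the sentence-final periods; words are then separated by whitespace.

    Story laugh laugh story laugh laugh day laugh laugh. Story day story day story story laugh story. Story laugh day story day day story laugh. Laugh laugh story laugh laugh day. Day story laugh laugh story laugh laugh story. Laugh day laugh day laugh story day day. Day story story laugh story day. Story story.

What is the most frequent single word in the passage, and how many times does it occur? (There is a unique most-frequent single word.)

"laugh", 21 times

Unigram frequencies (highest first):
  laugh: 21
  story: 20
  day: 14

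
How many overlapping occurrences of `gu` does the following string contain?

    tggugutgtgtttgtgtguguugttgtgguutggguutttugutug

Sliding a length-2 window over the 46 characters (45 positions):
  position 3–4: gu
  position 5–6: gu
  position 18–19: gu
  position 20–21: gu
  position 29–30: gu
  position 35–36: gu
  position 42–43: gu

7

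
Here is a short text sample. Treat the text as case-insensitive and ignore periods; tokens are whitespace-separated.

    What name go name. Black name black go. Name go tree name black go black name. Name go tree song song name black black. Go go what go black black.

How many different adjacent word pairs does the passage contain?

30 tokens → 29 bigram windows in total.
Repeated bigrams (each contributes count−1 duplicates):
  name black: 4
  black go: 3
  name go: 3
  black black: 2
  black name: 2
  go black: 2
  go name: 2
  go tree: 2
12 duplicate windows → 29 − 12 = 17 distinct.

17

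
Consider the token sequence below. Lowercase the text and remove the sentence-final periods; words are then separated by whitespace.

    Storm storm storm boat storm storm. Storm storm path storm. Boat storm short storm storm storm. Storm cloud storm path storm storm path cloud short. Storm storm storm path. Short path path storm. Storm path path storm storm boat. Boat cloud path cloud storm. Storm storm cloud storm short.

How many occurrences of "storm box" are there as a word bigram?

Scanning the 48 overlapping bigram windows for "storm box":
  (none found)

0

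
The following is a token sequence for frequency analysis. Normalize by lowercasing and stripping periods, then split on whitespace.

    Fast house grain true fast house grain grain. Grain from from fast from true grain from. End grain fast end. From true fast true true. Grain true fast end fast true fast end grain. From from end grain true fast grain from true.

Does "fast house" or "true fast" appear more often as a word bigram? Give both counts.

"true fast" (5 vs 2)

"fast house": 2 occurrences
"true fast": 5 occurrences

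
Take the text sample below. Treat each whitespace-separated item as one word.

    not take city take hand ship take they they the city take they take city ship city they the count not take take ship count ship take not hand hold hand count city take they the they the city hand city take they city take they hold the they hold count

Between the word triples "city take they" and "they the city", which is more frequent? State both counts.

"city take they" (4 vs 2)

"city take they": 4 occurrences
"they the city": 2 occurrences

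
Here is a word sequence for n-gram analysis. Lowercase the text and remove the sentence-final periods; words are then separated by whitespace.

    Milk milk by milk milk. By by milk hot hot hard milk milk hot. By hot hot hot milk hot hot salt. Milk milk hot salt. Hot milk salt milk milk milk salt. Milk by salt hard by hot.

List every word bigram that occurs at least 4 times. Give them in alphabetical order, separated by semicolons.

hot hot; milk hot; milk milk

Bigram counts meeting the condition (at least 4 times):
  hot hot: 4
  milk hot: 4
  milk milk: 6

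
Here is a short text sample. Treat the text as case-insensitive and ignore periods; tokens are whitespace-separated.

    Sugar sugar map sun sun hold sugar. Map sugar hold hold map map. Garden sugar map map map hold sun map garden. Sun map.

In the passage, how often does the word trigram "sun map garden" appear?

1

Scanning the 22 overlapping trigram windows for "sun map garden":
  position 20–22: sun map garden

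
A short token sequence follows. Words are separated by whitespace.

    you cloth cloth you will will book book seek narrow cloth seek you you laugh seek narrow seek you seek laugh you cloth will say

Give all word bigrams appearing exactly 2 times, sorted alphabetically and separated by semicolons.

Bigram counts meeting the condition (exactly 2 times):
  seek narrow: 2
  seek you: 2
  you cloth: 2

seek narrow; seek you; you cloth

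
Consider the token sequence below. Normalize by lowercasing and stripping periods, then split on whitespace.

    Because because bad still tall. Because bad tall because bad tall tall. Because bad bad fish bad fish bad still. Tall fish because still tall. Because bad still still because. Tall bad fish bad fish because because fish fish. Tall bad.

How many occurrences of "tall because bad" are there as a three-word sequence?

Scanning the 39 overlapping trigram windows for "tall because bad":
  position 5–7: tall because bad
  position 8–10: tall because bad
  position 12–14: tall because bad
  position 25–27: tall because bad

4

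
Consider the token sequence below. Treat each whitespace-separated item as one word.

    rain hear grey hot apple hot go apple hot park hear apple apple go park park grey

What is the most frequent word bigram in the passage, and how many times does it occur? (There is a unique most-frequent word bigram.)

Bigram frequencies (highest first):
  apple hot: 2
  rain hear: 1
  hear grey: 1
  grey hot: 1
  hot apple: 1
  hot go: 1
  … (9 more, each ≤ 1)

"apple hot", 2 times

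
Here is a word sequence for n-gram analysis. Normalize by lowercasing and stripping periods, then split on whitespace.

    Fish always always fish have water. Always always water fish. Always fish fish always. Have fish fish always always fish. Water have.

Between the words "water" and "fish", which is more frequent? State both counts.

"fish" (8 vs 3)

"water": 3 occurrences
"fish": 8 occurrences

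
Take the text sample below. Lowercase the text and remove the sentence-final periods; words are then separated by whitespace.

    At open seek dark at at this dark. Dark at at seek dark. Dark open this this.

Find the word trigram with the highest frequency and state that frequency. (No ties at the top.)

Trigram frequencies (highest first):
  dark at at: 2
  at open seek: 1
  open seek dark: 1
  seek dark at: 1
  at at this: 1
  at this dark: 1
  … (8 more, each ≤ 1)

"dark at at", 2 times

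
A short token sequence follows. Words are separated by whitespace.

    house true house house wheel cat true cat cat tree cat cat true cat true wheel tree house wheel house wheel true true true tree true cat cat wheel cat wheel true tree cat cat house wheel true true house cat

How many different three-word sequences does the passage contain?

41 tokens → 39 trigram windows in total.
Repeated trigrams (each contributes count−1 duplicates):
  cat true cat: 2
  house wheel true: 2
  tree cat cat: 2
  true cat cat: 2
  wheel true true: 2
5 duplicate windows → 39 − 5 = 34 distinct.

34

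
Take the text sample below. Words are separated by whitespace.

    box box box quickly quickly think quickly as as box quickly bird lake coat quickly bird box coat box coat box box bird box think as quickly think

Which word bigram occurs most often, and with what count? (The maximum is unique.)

Bigram frequencies (highest first):
  box box: 3
  box quickly: 2
  quickly think: 2
  quickly bird: 2
  bird box: 2
  box coat: 2
  … (13 more, each ≤ 2)

"box box", 3 times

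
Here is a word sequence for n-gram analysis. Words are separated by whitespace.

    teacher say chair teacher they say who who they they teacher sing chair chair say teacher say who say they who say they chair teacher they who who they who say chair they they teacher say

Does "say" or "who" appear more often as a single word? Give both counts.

"say" (8 vs 7)

"say": 8 occurrences
"who": 7 occurrences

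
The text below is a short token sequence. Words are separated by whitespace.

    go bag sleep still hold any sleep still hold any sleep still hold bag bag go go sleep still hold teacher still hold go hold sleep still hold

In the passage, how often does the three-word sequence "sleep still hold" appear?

5

Scanning the 26 overlapping trigram windows for "sleep still hold":
  position 3–5: sleep still hold
  position 7–9: sleep still hold
  position 11–13: sleep still hold
  position 18–20: sleep still hold
  position 26–28: sleep still hold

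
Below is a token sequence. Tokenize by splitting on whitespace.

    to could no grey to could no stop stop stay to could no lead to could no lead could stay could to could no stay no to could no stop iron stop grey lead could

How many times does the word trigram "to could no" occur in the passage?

Scanning the 33 overlapping trigram windows for "to could no":
  position 1–3: to could no
  position 5–7: to could no
  position 11–13: to could no
  position 15–17: to could no
  position 22–24: to could no
  position 27–29: to could no

6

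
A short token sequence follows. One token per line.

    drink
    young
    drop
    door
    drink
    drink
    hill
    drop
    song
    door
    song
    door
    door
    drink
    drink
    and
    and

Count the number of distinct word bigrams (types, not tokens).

17 tokens → 16 bigram windows in total.
Repeated bigrams (each contributes count−1 duplicates):
  door drink: 2
  drink drink: 2
  song door: 2
3 duplicate windows → 16 − 3 = 13 distinct.

13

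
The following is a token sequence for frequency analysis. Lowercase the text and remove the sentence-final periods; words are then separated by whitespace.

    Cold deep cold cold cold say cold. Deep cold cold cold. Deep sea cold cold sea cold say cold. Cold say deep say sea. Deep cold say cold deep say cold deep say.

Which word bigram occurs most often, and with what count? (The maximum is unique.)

Bigram frequencies (highest first):
  cold cold: 6
  cold deep: 5
  cold say: 4
  say cold: 4
  deep cold: 3
  deep say: 3
  … (6 more, each ≤ 2)

"cold cold", 6 times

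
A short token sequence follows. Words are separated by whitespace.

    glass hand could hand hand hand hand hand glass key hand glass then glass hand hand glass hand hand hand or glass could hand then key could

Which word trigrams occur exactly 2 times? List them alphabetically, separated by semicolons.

glass hand hand; hand hand glass

Trigram counts meeting the condition (exactly 2 times):
  glass hand hand: 2
  hand hand glass: 2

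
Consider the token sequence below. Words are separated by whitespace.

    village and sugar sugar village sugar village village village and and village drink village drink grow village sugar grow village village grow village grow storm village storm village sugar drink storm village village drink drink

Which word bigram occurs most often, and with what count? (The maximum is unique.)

"village village", 4 times

Bigram frequencies (highest first):
  village village: 4
  village sugar: 3
  village drink: 3
  grow village: 3
  storm village: 3
  village and: 2
  … (14 more, each ≤ 2)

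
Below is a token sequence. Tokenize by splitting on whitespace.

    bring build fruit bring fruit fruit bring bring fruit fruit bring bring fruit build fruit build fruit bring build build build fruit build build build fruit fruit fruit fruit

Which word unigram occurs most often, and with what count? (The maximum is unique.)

"fruit", 13 times

Unigram frequencies (highest first):
  fruit: 13
  build: 9
  bring: 7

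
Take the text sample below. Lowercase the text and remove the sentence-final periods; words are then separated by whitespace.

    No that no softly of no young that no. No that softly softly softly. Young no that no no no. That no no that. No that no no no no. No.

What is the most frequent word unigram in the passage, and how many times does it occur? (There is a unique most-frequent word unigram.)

Unigram frequencies (highest first):
  no: 17
  that: 7
  softly: 4
  young: 2
  of: 1

"no", 17 times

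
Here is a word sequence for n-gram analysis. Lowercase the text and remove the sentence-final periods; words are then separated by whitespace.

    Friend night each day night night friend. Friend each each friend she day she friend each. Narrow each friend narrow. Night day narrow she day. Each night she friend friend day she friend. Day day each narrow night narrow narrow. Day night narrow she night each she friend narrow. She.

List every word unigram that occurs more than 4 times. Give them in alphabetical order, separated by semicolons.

Unigram counts meeting the condition (more than 4 times):
  day: 8
  each: 8
  friend: 10
  narrow: 8
  night: 8
  she: 8

day; each; friend; narrow; night; she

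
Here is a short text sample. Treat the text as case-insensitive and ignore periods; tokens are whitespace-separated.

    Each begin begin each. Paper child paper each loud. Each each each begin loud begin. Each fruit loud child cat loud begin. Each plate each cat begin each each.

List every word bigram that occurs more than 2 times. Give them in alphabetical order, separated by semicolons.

begin each; each each

Bigram counts meeting the condition (more than 2 times):
  begin each: 4
  each each: 3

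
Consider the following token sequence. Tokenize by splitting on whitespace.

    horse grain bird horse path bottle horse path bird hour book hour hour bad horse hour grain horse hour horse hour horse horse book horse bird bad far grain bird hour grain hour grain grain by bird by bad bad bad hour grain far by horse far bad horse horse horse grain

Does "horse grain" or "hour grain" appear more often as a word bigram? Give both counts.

"horse grain": 2 occurrences
"hour grain": 4 occurrences

"hour grain" (4 vs 2)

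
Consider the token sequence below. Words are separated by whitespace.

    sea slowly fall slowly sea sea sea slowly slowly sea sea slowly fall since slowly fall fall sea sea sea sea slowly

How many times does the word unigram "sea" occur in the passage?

Scanning the 22 tokens for "sea":
  position 1: sea
  position 5: sea
  position 6: sea
  position 7: sea
  position 10: sea
  position 11: sea
  position 18: sea
  position 19: sea
  position 20: sea
  position 21: sea

10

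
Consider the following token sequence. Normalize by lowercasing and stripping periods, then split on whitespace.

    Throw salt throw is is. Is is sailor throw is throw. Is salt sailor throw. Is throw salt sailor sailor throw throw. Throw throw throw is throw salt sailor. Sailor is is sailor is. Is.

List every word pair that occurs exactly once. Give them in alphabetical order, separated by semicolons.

is salt; salt throw

Bigram counts meeting the condition (exactly once):
  is salt: 1
  salt throw: 1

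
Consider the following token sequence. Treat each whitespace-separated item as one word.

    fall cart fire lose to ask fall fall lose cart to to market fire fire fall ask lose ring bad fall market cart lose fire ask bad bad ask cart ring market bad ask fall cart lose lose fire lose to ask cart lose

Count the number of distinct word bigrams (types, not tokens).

33

44 tokens → 43 bigram windows in total.
Repeated bigrams (each contributes count−1 duplicates):
  cart lose: 3
  ask cart: 2
  ask fall: 2
  bad ask: 2
  fall cart: 2
  fire lose: 2
  lose fire: 2
  lose to: 2
  … (1 more repeated)
10 duplicate windows → 43 − 10 = 33 distinct.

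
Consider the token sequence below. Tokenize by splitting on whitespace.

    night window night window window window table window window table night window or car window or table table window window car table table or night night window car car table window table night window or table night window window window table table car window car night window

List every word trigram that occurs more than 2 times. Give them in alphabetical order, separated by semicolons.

Trigram counts meeting the condition (more than 2 times):
  table night window: 3
  window window table: 3

table night window; window window table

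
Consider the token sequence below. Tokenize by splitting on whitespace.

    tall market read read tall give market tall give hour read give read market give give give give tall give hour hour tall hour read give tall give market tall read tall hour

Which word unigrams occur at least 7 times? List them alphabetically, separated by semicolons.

Unigram counts meeting the condition (at least 7 times):
  give: 10
  tall: 8

give; tall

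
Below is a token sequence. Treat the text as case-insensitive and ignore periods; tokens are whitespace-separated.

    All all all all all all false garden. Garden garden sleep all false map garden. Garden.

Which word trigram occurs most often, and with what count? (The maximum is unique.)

Trigram frequencies (highest first):
  all all all: 4
  all all false: 1
  all false garden: 1
  false garden garden: 1
  garden garden garden: 1
  garden garden sleep: 1
  … (5 more, each ≤ 1)

"all all all", 4 times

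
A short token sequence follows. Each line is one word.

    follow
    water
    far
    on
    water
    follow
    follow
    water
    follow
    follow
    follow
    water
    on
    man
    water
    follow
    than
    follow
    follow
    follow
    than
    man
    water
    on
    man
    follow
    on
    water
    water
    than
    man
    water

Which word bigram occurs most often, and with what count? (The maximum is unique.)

Bigram frequencies (highest first):
  follow follow: 5
  follow water: 3
  water follow: 3
  man water: 3
  on water: 2
  water on: 2
  … (10 more, each ≤ 2)

"follow follow", 5 times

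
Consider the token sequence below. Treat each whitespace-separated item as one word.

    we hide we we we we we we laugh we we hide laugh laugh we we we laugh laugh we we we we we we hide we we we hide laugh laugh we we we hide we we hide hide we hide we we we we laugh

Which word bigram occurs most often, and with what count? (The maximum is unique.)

"we we", 21 times

Bigram frequencies (highest first):
  we we: 21
  we hide: 7
  hide we: 5
  laugh we: 4
  we laugh: 3
  laugh laugh: 3
  … (2 more, each ≤ 2)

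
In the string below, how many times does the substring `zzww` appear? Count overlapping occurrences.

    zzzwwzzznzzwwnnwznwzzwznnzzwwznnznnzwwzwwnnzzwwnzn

Sliding a length-4 window over the 50 characters (47 positions):
  position 2–5: zzww
  position 10–13: zzww
  position 26–29: zzww
  position 44–47: zzww

4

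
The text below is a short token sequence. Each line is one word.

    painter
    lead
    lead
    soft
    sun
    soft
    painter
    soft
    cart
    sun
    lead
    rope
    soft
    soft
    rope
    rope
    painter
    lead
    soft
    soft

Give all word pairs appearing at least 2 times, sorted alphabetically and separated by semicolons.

lead soft; painter lead; soft soft

Bigram counts meeting the condition (at least 2 times):
  lead soft: 2
  painter lead: 2
  soft soft: 2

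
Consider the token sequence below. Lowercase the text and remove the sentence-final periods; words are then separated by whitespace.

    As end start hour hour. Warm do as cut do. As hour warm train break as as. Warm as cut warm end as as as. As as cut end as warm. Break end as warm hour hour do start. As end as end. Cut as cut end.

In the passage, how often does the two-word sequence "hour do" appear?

1

Scanning the 46 overlapping bigram windows for "hour do":
  position 37–38: hour do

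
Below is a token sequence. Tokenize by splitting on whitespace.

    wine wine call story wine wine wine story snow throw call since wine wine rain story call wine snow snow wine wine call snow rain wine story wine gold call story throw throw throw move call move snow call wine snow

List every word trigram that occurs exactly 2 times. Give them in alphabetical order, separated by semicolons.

Trigram counts meeting the condition (exactly 2 times):
  call wine snow: 2
  wine wine call: 2

call wine snow; wine wine call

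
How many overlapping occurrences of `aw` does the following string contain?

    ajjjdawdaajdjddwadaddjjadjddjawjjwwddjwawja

Sliding a length-2 window over the 43 characters (42 positions):
  position 6–7: aw
  position 30–31: aw
  position 40–41: aw

3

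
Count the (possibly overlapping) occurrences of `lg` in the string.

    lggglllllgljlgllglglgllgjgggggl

Sliding a length-2 window over the 31 characters (30 positions):
  position 1–2: lg
  position 9–10: lg
  position 13–14: lg
  position 16–17: lg
  position 18–19: lg
  position 20–21: lg
  position 23–24: lg

7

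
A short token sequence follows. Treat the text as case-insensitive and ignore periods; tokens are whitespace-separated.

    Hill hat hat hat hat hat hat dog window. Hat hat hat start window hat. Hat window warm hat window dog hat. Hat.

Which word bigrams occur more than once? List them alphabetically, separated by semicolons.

Bigram counts meeting the condition (more than once):
  hat hat: 9
  hat window: 2
  window hat: 2

hat hat; hat window; window hat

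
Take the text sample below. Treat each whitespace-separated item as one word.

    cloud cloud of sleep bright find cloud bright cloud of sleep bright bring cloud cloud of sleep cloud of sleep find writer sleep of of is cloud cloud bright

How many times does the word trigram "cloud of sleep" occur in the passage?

Scanning the 27 overlapping trigram windows for "cloud of sleep":
  position 2–4: cloud of sleep
  position 9–11: cloud of sleep
  position 15–17: cloud of sleep
  position 18–20: cloud of sleep

4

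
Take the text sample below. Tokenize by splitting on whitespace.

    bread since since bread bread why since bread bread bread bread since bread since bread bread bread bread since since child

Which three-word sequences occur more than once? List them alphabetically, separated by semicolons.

bread bread bread; bread bread since; bread since bread; bread since since; since bread bread

Trigram counts meeting the condition (more than once):
  bread bread bread: 4
  bread bread since: 2
  bread since bread: 2
  bread since since: 2
  since bread bread: 3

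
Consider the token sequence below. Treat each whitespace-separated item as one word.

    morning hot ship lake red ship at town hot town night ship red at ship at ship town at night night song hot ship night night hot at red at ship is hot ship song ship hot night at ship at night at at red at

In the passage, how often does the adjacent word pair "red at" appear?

Scanning the 45 overlapping bigram windows for "red at":
  position 13–14: red at
  position 29–30: red at
  position 45–46: red at

3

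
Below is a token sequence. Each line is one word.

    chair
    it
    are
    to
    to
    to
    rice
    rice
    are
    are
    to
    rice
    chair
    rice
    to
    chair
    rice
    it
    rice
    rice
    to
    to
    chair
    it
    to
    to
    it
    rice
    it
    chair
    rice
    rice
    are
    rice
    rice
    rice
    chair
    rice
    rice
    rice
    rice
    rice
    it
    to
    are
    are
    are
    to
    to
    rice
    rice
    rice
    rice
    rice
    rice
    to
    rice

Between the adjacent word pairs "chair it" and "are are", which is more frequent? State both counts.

"chair it": 2 occurrences
"are are": 3 occurrences

"are are" (3 vs 2)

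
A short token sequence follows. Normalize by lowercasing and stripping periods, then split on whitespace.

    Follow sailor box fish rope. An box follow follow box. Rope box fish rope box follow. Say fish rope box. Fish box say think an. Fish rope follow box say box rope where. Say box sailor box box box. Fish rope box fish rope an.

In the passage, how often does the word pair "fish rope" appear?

6

Scanning the 44 overlapping bigram windows for "fish rope":
  position 4–5: fish rope
  position 13–14: fish rope
  position 18–19: fish rope
  position 26–27: fish rope
  position 40–41: fish rope
  position 43–44: fish rope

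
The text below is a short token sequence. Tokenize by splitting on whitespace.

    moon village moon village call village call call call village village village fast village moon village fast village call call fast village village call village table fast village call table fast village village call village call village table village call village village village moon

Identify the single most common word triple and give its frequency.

"village call village", 5 times

Trigram frequencies (highest first):
  village call village: 5
  village moon village: 2
  call village call: 2
  village call call: 2
  call village village: 2
  village village village: 2
  … (21 more, each ≤ 2)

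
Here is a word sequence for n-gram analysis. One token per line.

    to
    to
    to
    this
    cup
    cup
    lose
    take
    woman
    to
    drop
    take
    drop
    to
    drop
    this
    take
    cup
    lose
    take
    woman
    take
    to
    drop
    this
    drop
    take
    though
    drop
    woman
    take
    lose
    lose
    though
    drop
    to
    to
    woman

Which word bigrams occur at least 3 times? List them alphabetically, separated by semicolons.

Bigram counts meeting the condition (at least 3 times):
  to drop: 3
  to to: 3

to drop; to to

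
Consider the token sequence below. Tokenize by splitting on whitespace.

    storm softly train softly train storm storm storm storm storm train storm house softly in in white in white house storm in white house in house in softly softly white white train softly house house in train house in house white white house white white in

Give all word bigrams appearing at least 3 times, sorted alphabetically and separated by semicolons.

Bigram counts meeting the condition (at least 3 times):
  house in: 4
  in white: 3
  storm storm: 4
  white house: 3
  white white: 3

house in; in white; storm storm; white house; white white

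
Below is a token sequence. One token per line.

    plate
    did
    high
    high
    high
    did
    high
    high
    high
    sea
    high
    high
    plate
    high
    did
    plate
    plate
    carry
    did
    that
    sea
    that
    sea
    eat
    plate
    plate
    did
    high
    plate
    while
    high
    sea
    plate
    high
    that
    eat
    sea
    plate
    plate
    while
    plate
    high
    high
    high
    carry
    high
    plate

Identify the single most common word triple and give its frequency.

"high high high", 3 times

Trigram frequencies (highest first):
  high high high: 3
  plate did high: 2
  did high high: 2
  high high did: 1
  high did high: 1
  high high sea: 1
  … (35 more, each ≤ 1)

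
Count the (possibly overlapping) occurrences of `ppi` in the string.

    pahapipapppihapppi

Sliding a length-3 window over the 18 characters (16 positions):
  position 10–12: ppi
  position 16–18: ppi

2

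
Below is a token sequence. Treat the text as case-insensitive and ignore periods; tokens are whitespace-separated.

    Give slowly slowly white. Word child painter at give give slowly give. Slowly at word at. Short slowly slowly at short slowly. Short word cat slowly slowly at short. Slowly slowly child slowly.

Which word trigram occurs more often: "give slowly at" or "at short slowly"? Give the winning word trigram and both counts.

"give slowly at": 1 occurrence
"at short slowly": 3 occurrences

"at short slowly" (3 vs 1)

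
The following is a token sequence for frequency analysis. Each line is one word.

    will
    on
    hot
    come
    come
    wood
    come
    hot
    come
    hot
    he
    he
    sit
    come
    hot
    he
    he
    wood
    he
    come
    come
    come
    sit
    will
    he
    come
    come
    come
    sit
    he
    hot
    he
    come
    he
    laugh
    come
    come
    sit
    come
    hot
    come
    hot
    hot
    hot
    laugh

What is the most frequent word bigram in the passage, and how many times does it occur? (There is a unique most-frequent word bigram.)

Bigram frequencies (highest first):
  come come: 6
  come hot: 5
  hot come: 3
  hot he: 3
  he come: 3
  come sit: 3
  … (18 more, each ≤ 2)

"come come", 6 times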